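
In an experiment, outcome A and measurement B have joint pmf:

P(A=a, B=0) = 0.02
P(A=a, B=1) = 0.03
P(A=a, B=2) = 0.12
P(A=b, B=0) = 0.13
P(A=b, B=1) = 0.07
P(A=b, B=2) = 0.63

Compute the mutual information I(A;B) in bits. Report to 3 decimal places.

0.009 bits

Marginals: p(A) = (0.1700, 0.8300), p(B) = (0.1500, 0.1000, 0.7500).
I(A;B) = Σ p(x,y)·log₂[p(x,y)/(p(x)p(y))].
  (a,0): 0.02·log₂(0.7843) = -0.0070
  (a,1): 0.03·log₂(1.7647) = 0.0246
  (a,2): 0.12·log₂(0.9412) = -0.0105
  (b,0): 0.13·log₂(1.0442) = 0.0081
  (b,1): 0.07·log₂(0.8434) = -0.0172
  (b,2): 0.63·log₂(1.0120) = 0.0109
Sum = 0.009 bits.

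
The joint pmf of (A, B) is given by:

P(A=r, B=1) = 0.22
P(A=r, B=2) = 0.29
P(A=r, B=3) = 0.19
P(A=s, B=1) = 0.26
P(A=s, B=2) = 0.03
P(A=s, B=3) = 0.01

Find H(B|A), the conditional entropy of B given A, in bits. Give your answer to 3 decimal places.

Marginals: p(A) = (0.7000, 0.3000), p(B) = (0.4800, 0.3200, 0.2000).
H(B|A) = Σ p(A) · H(B|A=·).
  A=r: p=0.7000, H(B|A=r) = 1.5621
  A=s: p=0.3000, H(B|A=s) = 0.6747
Weighted sum = 1.296 bits.

1.296 bits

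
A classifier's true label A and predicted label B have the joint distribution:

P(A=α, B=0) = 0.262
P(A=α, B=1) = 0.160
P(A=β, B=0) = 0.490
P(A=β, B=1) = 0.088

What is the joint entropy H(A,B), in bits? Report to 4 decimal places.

1.7421 bits

H(A,B) = −Σ p(x,y)·log₂ p(x,y) over all 4 cells.
  cell (α,0): −0.262·log₂0.262 = 0.50628
  cell (α,1): −0.160·log₂0.160 = 0.42302
  cell (β,0): −0.490·log₂0.490 = 0.50428
  cell (β,1): −0.088·log₂0.088 = 0.30856
Sum = 1.7421 bits.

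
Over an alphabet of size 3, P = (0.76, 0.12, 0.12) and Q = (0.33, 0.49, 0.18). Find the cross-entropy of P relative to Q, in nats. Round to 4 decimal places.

1.1340 nats

H(P,Q) = −Σ p·ln q.
  −0.76·ln(0.33) = 0.84258
  −0.12·ln(0.49) = 0.08560
  −0.12·ln(0.18) = 0.20578
H(P,Q) = 1.1340 nats.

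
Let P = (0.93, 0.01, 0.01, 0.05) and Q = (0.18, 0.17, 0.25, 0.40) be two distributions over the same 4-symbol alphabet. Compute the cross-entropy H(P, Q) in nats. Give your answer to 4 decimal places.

1.6722 nats

H(P,Q) = −Σ p·ln q.
  −0.93·ln(0.18) = 1.59476
  −0.01·ln(0.17) = 0.01772
  −0.01·ln(0.25) = 0.01386
  −0.05·ln(0.40) = 0.04581
H(P,Q) = 1.6722 nats.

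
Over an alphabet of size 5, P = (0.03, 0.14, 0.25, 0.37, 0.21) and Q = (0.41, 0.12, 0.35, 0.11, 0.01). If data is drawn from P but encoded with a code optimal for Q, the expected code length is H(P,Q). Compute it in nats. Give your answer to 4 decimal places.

2.3698 nats

H(P,Q) = −Σ p·ln q.
  −0.03·ln(0.41) = 0.02675
  −0.14·ln(0.12) = 0.29684
  −0.25·ln(0.35) = 0.26246
  −0.37·ln(0.11) = 0.81669
  −0.21·ln(0.01) = 0.96709
H(P,Q) = 2.3698 nats.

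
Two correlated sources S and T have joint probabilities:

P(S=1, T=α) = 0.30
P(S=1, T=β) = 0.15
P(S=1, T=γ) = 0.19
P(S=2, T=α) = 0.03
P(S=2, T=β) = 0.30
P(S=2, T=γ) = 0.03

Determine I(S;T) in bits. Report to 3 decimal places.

0.258 bits

Marginals: p(S) = (0.6400, 0.3600), p(T) = (0.3300, 0.4500, 0.2200).
I(S;T) = H(S) + H(T) − H(S,T).
H(S) = 0.9427, H(T) = 1.5268, H(S,T) = 2.2115.
I(S;T) = 0.9427 + 1.5268 − 2.2115 = 0.258 bits.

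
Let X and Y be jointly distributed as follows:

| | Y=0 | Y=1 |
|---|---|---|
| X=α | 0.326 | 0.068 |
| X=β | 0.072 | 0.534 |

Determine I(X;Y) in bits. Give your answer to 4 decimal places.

Marginals: p(X) = (0.3940, 0.6060), p(Y) = (0.3980, 0.6020).
I(X;Y) = Σ p(x,y)·log₂[p(x,y)/(p(x)p(y))].
  (α,0): 0.326·log₂(2.0789) = 0.34420
  (α,1): 0.068·log₂(0.2867) = -0.12256
  (β,0): 0.072·log₂(0.2985) = -0.12557
  (β,1): 0.534·log₂(1.4638) = 0.29353
Sum = 0.3896 bits.

0.3896 bits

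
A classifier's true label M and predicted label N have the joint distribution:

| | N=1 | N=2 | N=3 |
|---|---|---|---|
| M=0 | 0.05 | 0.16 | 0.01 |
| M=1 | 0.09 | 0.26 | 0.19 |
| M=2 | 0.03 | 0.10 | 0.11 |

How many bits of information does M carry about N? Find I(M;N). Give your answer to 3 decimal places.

Marginals: p(M) = (0.2200, 0.5400, 0.2400), p(N) = (0.1700, 0.5200, 0.3100).
I(M;N) = Σ p(x,y)·log₂[p(x,y)/(p(x)p(y))].
  (0,1): 0.05·log₂(1.3369) = 0.0209
  (0,2): 0.16·log₂(1.3986) = 0.0774
  (0,3): 0.01·log₂(0.1466) = -0.0277
  (1,1): 0.09·log₂(0.9804) = -0.0026
  (1,2): 0.26·log₂(0.9259) = -0.0289
  (1,3): 0.19·log₂(1.1350) = 0.0347
  (2,1): 0.03·log₂(0.7353) = -0.0133
  (2,2): 0.10·log₂(0.8013) = -0.0320
  (2,3): 0.11·log₂(1.4785) = 0.0621
Sum = 0.091 bits.

0.091 bits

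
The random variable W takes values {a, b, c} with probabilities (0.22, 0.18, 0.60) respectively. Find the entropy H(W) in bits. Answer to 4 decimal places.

1.3681 bits

H(W) = −Σ p·log₂ p.
  −(0.22)·log₂(0.22) = 0.48057
  −(0.18)·log₂(0.18) = 0.44531
  −(0.60)·log₂(0.60) = 0.44218
Sum: 0.48057 + 0.44531 + 0.44218 = 1.3681 bits.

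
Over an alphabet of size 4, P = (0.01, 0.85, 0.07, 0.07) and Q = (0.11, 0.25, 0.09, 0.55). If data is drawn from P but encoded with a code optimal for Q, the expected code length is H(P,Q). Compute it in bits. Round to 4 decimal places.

2.0354 bits

H(P,Q) = −Σ p·log₂ q.
  −0.01·log₂(0.11) = 0.03184
  −0.85·log₂(0.25) = 1.70000
  −0.07·log₂(0.09) = 0.24318
  −0.07·log₂(0.55) = 0.06037
H(P,Q) = 2.0354 bits.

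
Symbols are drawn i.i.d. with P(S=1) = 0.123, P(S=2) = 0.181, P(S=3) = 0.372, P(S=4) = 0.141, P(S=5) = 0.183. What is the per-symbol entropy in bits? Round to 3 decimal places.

H(S) = −Σ p·log₂ p.
  −(0.123)·log₂(0.123) = 0.3719
  −(0.181)·log₂(0.181) = 0.4463
  −(0.372)·log₂(0.372) = 0.5307
  −(0.141)·log₂(0.141) = 0.3985
  −(0.183)·log₂(0.183) = 0.4484
Sum: 0.3719 + 0.4463 + 0.5307 + 0.3985 + 0.4484 = 2.196 bits.

2.196 bits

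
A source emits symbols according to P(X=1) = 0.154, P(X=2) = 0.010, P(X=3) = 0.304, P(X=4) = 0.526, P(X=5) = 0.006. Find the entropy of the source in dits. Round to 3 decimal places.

H(X) = −Σ p·log₁₀ p.
  −(0.154)·log₁₀(0.154) = 0.1251
  −(0.010)·log₁₀(0.010) = 0.0200
  −(0.304)·log₁₀(0.304) = 0.1572
  −(0.526)·log₁₀(0.526) = 0.1468
  −(0.006)·log₁₀(0.006) = 0.0133
Sum: 0.1251 + 0.0200 + 0.1572 + 0.1468 + 0.0133 = 0.462 dits.

0.462 dits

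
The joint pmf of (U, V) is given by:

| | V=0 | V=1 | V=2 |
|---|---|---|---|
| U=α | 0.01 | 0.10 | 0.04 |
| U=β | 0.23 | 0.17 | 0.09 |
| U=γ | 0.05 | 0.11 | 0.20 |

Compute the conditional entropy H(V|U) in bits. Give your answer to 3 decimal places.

Chain rule: H(V|U) = H(U,V) − H(U).
Marginals: p(U) = (0.1500, 0.4900, 0.3600), p(V) = (0.2900, 0.3800, 0.3300).
H(U,V) = 2.8501 bits; H(U) = 1.4454 bits.
H(V|U) = 2.8501 − 1.4454 = 1.405 bits.

1.405 bits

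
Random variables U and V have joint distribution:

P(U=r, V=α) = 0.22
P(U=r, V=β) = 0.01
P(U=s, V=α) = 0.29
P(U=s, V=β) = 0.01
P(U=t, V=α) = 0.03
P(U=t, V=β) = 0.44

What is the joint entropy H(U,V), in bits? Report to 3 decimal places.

1.804 bits

H(U,V) = −Σ p(x,y)·log₂ p(x,y) over all 6 cells.
  cell (r,α): −0.22·log₂0.22 = 0.4806
  cell (r,β): −0.01·log₂0.01 = 0.0664
  cell (s,α): −0.29·log₂0.29 = 0.5179
  cell (s,β): −0.01·log₂0.01 = 0.0664
  cell (t,α): −0.03·log₂0.03 = 0.1518
  cell (t,β): −0.44·log₂0.44 = 0.5211
Sum = 1.804 bits.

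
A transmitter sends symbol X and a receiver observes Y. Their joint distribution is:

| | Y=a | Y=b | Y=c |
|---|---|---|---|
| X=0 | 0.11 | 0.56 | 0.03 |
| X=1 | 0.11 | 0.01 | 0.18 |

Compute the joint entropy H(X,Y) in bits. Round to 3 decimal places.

H(X,Y) = −Σ p(x,y)·log₂ p(x,y) over all 6 cells.
  cell (0,a): −0.11·log₂0.11 = 0.3503
  cell (0,b): −0.56·log₂0.56 = 0.4684
  cell (0,c): −0.03·log₂0.03 = 0.1518
  cell (1,a): −0.11·log₂0.11 = 0.3503
  cell (1,b): −0.01·log₂0.01 = 0.0664
  cell (1,c): −0.18·log₂0.18 = 0.4453
Sum = 1.833 bits.

1.833 bits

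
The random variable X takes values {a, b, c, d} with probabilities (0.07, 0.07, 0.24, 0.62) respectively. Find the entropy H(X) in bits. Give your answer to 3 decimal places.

H(X) = −Σ p·log₂ p.
  −(0.07)·log₂(0.07) = 0.2686
  −(0.07)·log₂(0.07) = 0.2686
  −(0.24)·log₂(0.24) = 0.4941
  −(0.62)·log₂(0.62) = 0.4276
Sum: 0.2686 + 0.2686 + 0.4941 + 0.4276 = 1.459 bits.

1.459 bits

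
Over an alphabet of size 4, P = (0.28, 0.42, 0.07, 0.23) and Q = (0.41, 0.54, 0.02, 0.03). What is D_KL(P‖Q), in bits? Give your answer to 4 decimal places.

D(P‖Q) = Σ p·log₂(p/q).
  0.28·log₂(0.28/0.41) = -0.15406
  0.42·log₂(0.42/0.54) = -0.15228
  0.07·log₂(0.07/0.02) = 0.12651
  0.23·log₂(0.23/0.03) = 0.67588
D(P‖Q) = 0.4961 bits.

0.4961 bits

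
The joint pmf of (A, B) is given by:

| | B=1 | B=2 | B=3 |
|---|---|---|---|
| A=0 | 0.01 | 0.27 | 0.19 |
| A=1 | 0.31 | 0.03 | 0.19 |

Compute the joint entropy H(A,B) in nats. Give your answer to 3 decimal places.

1.499 nats

H(A,B) = −Σ p(x,y)·ln p(x,y) over all 6 cells.
  cell (0,1): −0.01·ln0.01 = 0.0461
  cell (0,2): −0.27·ln0.27 = 0.3535
  cell (0,3): −0.19·ln0.19 = 0.3155
  cell (1,1): −0.31·ln0.31 = 0.3631
  cell (1,2): −0.03·ln0.03 = 0.1052
  cell (1,3): −0.19·ln0.19 = 0.3155
Sum = 1.499 nats.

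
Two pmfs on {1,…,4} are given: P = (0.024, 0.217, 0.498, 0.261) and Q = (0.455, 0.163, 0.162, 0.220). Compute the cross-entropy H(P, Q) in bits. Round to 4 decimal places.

2.4730 bits

H(P,Q) = −Σ p·log₂ q.
  −0.024·log₂(0.455) = 0.02727
  −0.217·log₂(0.163) = 0.56790
  −0.498·log₂(0.162) = 1.30772
  −0.261·log₂(0.220) = 0.57013
H(P,Q) = 2.4730 bits.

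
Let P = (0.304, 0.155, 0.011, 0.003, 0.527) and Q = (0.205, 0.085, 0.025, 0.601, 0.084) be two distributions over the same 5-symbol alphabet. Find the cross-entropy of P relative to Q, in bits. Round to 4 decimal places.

3.1902 bits

H(P,Q) = −Σ p·log₂ q.
  −0.304·log₂(0.205) = 0.69504
  −0.155·log₂(0.085) = 0.55124
  −0.011·log₂(0.025) = 0.05854
  −0.003·log₂(0.601) = 0.00220
  −0.527·log₂(0.084) = 1.88322
H(P,Q) = 3.1902 bits.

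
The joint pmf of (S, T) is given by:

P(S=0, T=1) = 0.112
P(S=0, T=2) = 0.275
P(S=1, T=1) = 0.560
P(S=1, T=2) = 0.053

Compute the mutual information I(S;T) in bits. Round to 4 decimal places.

Marginals: p(S) = (0.3870, 0.6130), p(T) = (0.6720, 0.3280).
I(S;T) = H(S) + H(T) − H(S,T).
H(S) = 0.9628, H(T) = 0.9129, H(S,T) = 1.5590.
I(S;T) = 0.9628 + 0.9129 − 1.5590 = 0.3167 bits.

0.3167 bits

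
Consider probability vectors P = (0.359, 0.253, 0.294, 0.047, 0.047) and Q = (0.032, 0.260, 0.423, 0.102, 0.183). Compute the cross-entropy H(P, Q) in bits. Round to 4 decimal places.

2.9093 bits

H(P,Q) = −Σ p·log₂ q.
  −0.359·log₂(0.032) = 1.78272
  −0.253·log₂(0.260) = 0.49168
  −0.294·log₂(0.423) = 0.36493
  −0.047·log₂(0.102) = 0.15479
  −0.047·log₂(0.183) = 0.11515
H(P,Q) = 2.9093 bits.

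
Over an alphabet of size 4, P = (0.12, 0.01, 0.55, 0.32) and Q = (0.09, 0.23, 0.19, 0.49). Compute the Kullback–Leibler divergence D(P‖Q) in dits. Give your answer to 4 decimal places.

0.1960 dits

D(P‖Q) = Σ p·log₁₀(p/q).
  0.12·log₁₀(0.12/0.09) = 0.01499
  0.01·log₁₀(0.01/0.23) = -0.01362
  0.55·log₁₀(0.55/0.19) = 0.25388
  0.32·log₁₀(0.32/0.49) = -0.05921
D(P‖Q) = 0.1960 dits.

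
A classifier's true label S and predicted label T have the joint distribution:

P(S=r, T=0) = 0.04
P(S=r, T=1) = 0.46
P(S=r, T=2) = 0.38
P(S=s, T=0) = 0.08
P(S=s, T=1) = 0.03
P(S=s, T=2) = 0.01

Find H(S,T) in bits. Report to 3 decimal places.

H(S,T) = −Σ p(x,y)·log₂ p(x,y) over all 6 cells.
  cell (r,0): −0.04·log₂0.04 = 0.1858
  cell (r,1): −0.46·log₂0.46 = 0.5153
  cell (r,2): −0.38·log₂0.38 = 0.5305
  cell (s,0): −0.08·log₂0.08 = 0.2915
  cell (s,1): −0.03·log₂0.03 = 0.1518
  cell (s,2): −0.01·log₂0.01 = 0.0664
Sum = 1.741 bits.

1.741 bits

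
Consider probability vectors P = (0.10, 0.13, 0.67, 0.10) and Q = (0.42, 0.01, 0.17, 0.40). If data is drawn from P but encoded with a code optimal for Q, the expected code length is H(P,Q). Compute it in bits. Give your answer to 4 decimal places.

2.8338 bits

H(P,Q) = −Σ p·log₂ q.
  −0.10·log₂(0.42) = 0.12515
  −0.13·log₂(0.01) = 0.86370
  −0.67·log₂(0.17) = 1.71278
  −0.10·log₂(0.40) = 0.13219
H(P,Q) = 2.8338 bits.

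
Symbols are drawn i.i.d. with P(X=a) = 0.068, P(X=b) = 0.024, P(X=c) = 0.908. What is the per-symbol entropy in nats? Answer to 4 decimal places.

H(X) = −Σ p·ln p.
  −(0.068)·ln(0.068) = 0.18280
  −(0.024)·ln(0.024) = 0.08951
  −(0.908)·ln(0.908) = 0.08763
Sum: 0.18280 + 0.08951 + 0.08763 = 0.3599 nats.

0.3599 nats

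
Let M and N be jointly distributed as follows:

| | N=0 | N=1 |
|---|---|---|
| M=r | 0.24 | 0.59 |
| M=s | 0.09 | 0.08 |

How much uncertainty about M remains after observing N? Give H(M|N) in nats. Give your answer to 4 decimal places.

0.4384 nats

Marginals: p(M) = (0.8300, 0.1700), p(N) = (0.3300, 0.6700).
H(M|N) = Σ p(N) · H(M|N=·).
  N=0: p=0.3300, H(M|N=0) = 0.5860
  N=1: p=0.6700, H(M|N=1) = 0.3657
Weighted sum = 0.4384 nats.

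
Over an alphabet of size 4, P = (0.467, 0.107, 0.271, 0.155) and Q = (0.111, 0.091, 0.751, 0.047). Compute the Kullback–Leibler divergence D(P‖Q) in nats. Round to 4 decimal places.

D(P‖Q) = Σ p·ln(p/q).
  0.467·ln(0.467/0.111) = 0.67099
  0.107·ln(0.107/0.091) = 0.01733
  0.271·ln(0.271/0.751) = -0.27623
  0.155·ln(0.155/0.047) = 0.18496
D(P‖Q) = 0.5970 nats.

0.5970 nats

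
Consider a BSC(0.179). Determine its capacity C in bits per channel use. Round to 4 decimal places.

Binary symmetric channel: C = 1 − h₂(ε) where h₂ is the binary entropy function.
h₂(0.179) = −0.179·log₂0.179 − 0.821·log₂0.821 = 0.6779.
C = 1 − 0.6779 = 0.3221 bits per channel use.

0.3221 bits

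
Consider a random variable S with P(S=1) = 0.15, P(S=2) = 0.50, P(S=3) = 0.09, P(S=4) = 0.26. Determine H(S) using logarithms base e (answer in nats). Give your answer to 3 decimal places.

1.198 nats

H(S) = −Σ p·ln p.
  −(0.15)·ln(0.15) = 0.2846
  −(0.50)·ln(0.50) = 0.3466
  −(0.09)·ln(0.09) = 0.2167
  −(0.26)·ln(0.26) = 0.3502
Sum: 0.2846 + 0.3466 + 0.2167 + 0.3502 = 1.198 nats.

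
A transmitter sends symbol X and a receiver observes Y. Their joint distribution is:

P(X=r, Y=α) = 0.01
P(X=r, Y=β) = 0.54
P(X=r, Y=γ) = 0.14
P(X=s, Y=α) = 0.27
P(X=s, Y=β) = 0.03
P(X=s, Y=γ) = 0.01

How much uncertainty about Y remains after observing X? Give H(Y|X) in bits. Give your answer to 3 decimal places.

0.779 bits

Chain rule: H(Y|X) = H(X,Y) − H(X).
Marginals: p(X) = (0.6900, 0.3100), p(Y) = (0.2800, 0.5700, 0.1500).
H(X,Y) = 1.6718 bits; H(X) = 0.8932 bits.
H(Y|X) = 1.6718 − 0.8932 = 0.779 bits.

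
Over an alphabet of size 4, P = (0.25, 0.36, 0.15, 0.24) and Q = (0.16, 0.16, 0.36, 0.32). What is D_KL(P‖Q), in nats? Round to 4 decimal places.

D(P‖Q) = Σ p·ln(p/q).
  0.25·ln(0.25/0.16) = 0.11157
  0.36·ln(0.36/0.16) = 0.29193
  0.15·ln(0.15/0.36) = -0.13132
  0.24·ln(0.24/0.32) = -0.06904
D(P‖Q) = 0.2031 nats.

0.2031 nats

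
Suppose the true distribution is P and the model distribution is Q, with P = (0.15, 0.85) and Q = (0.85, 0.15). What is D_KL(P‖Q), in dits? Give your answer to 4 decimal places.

0.5273 dits

D(P‖Q) = Σ p·log₁₀(p/q).
  0.15·log₁₀(0.15/0.85) = -0.11300
  0.85·log₁₀(0.85/0.15) = 0.64033
D(P‖Q) = 0.5273 dits.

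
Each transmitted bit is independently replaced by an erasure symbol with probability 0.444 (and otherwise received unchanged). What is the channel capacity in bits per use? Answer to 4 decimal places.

0.5560 bits

Binary erasure channel: capacity C = 1 − ε.
C = 1 − 0.444 = 0.5560 bits per channel use.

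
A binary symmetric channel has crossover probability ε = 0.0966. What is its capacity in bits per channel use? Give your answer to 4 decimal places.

Binary symmetric channel: C = 1 − h₂(ε) where h₂ is the binary entropy function.
h₂(0.0966) = −0.0966·log₂0.0966 − 0.9034·log₂0.9034 = 0.4581.
C = 1 − 0.4581 = 0.5419 bits per channel use.

0.5419 bits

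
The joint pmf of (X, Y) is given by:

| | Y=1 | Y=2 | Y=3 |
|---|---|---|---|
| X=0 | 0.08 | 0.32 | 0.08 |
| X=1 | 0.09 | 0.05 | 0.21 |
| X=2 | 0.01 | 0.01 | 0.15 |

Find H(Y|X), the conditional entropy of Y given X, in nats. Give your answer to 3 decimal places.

0.819 nats

Chain rule: H(Y|X) = H(X,Y) − H(X).
Marginals: p(X) = (0.4800, 0.3500, 0.1700), p(Y) = (0.1800, 0.3800, 0.4400).
H(X,Y) = 1.8396 nats; H(X) = 1.0210 nats.
H(Y|X) = 1.8396 − 1.0210 = 0.819 nats.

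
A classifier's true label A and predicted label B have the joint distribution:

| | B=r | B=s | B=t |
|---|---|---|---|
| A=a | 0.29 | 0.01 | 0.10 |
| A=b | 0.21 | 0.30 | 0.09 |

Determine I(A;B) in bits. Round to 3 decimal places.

0.227 bits

Marginals: p(A) = (0.4000, 0.6000), p(B) = (0.5000, 0.3100, 0.1900).
I(A;B) = Σ p(x,y)·log₂[p(x,y)/(p(x)p(y))].
  (a,r): 0.29·log₂(1.4500) = 0.1555
  (a,s): 0.01·log₂(0.0806) = -0.0363
  (a,t): 0.10·log₂(1.3158) = 0.0396
  (b,r): 0.21·log₂(0.7000) = -0.1081
  (b,s): 0.30·log₂(1.6129) = 0.2069
  (b,t): 0.09·log₂(0.7895) = -0.0307
Sum = 0.227 bits.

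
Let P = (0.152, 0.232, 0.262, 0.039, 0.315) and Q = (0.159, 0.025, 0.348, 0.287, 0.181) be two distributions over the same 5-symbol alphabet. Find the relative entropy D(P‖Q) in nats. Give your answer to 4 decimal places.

0.5323 nats

D(P‖Q) = Σ p·ln(p/q).
  0.152·ln(0.152/0.159) = -0.00684
  0.232·ln(0.232/0.025) = 0.51686
  0.262·ln(0.262/0.348) = -0.07437
  0.039·ln(0.039/0.287) = -0.07784
  0.315·ln(0.315/0.181) = 0.17453
D(P‖Q) = 0.5323 nats.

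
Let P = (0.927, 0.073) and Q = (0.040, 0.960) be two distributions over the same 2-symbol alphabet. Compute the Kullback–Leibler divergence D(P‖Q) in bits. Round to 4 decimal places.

D(P‖Q) = Σ p·log₂(p/q).
  0.927·log₂(0.927/0.040) = 4.20348
  0.073·log₂(0.073/0.960) = -0.27135
D(P‖Q) = 3.9321 bits.

3.9321 bits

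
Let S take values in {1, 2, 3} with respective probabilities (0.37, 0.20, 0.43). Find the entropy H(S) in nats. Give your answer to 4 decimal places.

1.0527 nats

H(S) = −Σ p·ln p.
  −(0.37)·ln(0.37) = 0.36787
  −(0.20)·ln(0.20) = 0.32189
  −(0.43)·ln(0.43) = 0.36291
Sum: 0.36787 + 0.32189 + 0.36291 = 1.0527 nats.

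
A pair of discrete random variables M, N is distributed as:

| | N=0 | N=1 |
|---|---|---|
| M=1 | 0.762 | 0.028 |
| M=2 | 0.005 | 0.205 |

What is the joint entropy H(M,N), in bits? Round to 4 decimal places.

0.9502 bits

H(M,N) = −Σ p(x,y)·log₂ p(x,y) over all 4 cells.
  cell (1,0): −0.762·log₂0.762 = 0.29881
  cell (1,1): −0.028·log₂0.028 = 0.14444
  cell (2,0): −0.005·log₂0.005 = 0.03822
  cell (2,1): −0.205·log₂0.205 = 0.46869
Sum = 0.9502 bits.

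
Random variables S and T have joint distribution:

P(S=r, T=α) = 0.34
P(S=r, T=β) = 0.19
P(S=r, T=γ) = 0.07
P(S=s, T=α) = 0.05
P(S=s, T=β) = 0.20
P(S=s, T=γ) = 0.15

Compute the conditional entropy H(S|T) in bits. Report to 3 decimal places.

Marginals: p(S) = (0.6000, 0.4000), p(T) = (0.3900, 0.3900, 0.2200).
H(S|T) = Σ p(T) · H(S|T=·).
  T=α: p=0.3900, H(S|T=α) = 0.5525
  T=β: p=0.3900, H(S|T=β) = 0.9995
  T=γ: p=0.2200, H(S|T=γ) = 0.9024
Weighted sum = 0.804 bits.

0.804 bits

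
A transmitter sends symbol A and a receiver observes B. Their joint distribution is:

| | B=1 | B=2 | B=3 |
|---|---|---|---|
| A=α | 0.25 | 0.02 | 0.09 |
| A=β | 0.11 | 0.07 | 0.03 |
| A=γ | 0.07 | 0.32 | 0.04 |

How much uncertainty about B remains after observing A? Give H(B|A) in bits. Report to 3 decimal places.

Marginals: p(A) = (0.3600, 0.2100, 0.4300), p(B) = (0.4300, 0.4100, 0.1600).
H(B|A) = Σ p(A) · H(B|A=·).
  A=α: p=0.3600, H(B|A=α) = 1.0970
  A=β: p=0.2100, H(B|A=β) = 1.4180
  A=γ: p=0.4300, H(B|A=γ) = 1.0623
Weighted sum = 1.149 bits.

1.149 bits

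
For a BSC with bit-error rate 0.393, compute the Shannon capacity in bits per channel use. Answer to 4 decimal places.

0.0333 bits

Binary symmetric channel: C = 1 − h₂(ε) where h₂ is the binary entropy function.
h₂(0.393) = −0.393·log₂0.393 − 0.607·log₂0.607 = 0.9667.
C = 1 − 0.9667 = 0.0333 bits per channel use.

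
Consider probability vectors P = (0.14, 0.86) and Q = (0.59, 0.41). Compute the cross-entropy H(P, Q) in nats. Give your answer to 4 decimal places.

0.8406 nats

H(P,Q) = −Σ p·ln q.
  −0.14·ln(0.59) = 0.07387
  −0.86·ln(0.41) = 0.76677
H(P,Q) = 0.8406 nats.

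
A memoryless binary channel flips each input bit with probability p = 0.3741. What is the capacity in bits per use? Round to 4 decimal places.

Binary symmetric channel: C = 1 − h₂(ε) where h₂ is the binary entropy function.
h₂(0.3741) = −0.3741·log₂0.3741 − 0.6259·log₂0.6259 = 0.9538.
C = 1 − 0.9538 = 0.0462 bits per channel use.

0.0462 bits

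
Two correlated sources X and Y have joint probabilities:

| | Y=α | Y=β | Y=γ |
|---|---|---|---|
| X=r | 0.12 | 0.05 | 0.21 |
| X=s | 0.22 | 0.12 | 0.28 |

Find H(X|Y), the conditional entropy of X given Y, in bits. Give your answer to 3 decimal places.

Chain rule: H(X|Y) = H(X,Y) − H(Y).
Marginals: p(X) = (0.3800, 0.6200), p(Y) = (0.3400, 0.1700, 0.4900).
H(X,Y) = 2.4178 bits; H(Y) = 1.4680 bits.
H(X|Y) = 2.4178 − 1.4680 = 0.950 bits.

0.950 bits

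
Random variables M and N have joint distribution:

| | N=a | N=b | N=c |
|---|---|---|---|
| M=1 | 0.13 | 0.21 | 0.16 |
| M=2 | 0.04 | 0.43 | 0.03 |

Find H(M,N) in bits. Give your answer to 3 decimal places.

H(M,N) = −Σ p(x,y)·log₂ p(x,y) over all 6 cells.
  cell (1,a): −0.13·log₂0.13 = 0.3826
  cell (1,b): −0.21·log₂0.21 = 0.4728
  cell (1,c): −0.16·log₂0.16 = 0.4230
  cell (2,a): −0.04·log₂0.04 = 0.1858
  cell (2,b): −0.43·log₂0.43 = 0.5236
  cell (2,c): −0.03·log₂0.03 = 0.1518
Sum = 2.140 bits.

2.140 bits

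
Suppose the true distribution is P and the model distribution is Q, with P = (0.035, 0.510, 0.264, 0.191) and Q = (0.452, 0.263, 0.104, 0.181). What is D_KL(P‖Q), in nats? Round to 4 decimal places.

D(P‖Q) = Σ p·ln(p/q).
  0.035·ln(0.035/0.452) = -0.08954
  0.510·ln(0.510/0.263) = 0.33775
  0.264·ln(0.264/0.104) = 0.24593
  0.191·ln(0.191/0.181) = 0.01027
D(P‖Q) = 0.5044 nats.

0.5044 nats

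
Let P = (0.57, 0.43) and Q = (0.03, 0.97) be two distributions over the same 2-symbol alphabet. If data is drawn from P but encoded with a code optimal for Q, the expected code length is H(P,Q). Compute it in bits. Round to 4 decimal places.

2.9025 bits

H(P,Q) = −Σ p·log₂ q.
  −0.57·log₂(0.03) = 2.88357
  −0.43·log₂(0.97) = 0.01890
H(P,Q) = 2.9025 bits.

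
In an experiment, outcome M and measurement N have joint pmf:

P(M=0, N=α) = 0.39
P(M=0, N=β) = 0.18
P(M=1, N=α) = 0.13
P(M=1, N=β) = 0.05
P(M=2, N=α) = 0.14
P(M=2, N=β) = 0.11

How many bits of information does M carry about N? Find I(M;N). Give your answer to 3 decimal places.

Marginals: p(M) = (0.5700, 0.1800, 0.2500), p(N) = (0.6600, 0.3400).
I(M;N) = Σ p(x,y)·log₂[p(x,y)/(p(x)p(y))].
  (0,α): 0.39·log₂(1.0367) = 0.0203
  (0,β): 0.18·log₂(0.9288) = -0.0192
  (1,α): 0.13·log₂(1.0943) = 0.0169
  (1,β): 0.05·log₂(0.8170) = -0.0146
  (2,α): 0.14·log₂(0.8485) = -0.0332
  (2,β): 0.11·log₂(1.2941) = 0.0409
Sum = 0.011 bits.

0.011 bits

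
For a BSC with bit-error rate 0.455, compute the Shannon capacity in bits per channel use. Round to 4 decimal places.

0.0059 bits

Binary symmetric channel: C = 1 − h₂(ε) where h₂ is the binary entropy function.
h₂(0.455) = −0.455·log₂0.455 − 0.545·log₂0.545 = 0.9941.
C = 1 − 0.9941 = 0.0059 bits per channel use.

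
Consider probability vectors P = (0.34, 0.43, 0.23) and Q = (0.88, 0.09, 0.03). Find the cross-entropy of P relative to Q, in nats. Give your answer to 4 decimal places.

H(P,Q) = −Σ p·ln q.
  −0.34·ln(0.88) = 0.04346
  −0.43·ln(0.09) = 1.03542
  −0.23·ln(0.03) = 0.80651
H(P,Q) = 1.8854 nats.

1.8854 nats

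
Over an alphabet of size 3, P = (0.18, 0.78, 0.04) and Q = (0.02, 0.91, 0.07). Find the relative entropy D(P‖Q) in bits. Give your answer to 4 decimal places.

D(P‖Q) = Σ p·log₂(p/q).
  0.18·log₂(0.18/0.02) = 0.57059
  0.78·log₂(0.78/0.91) = -0.17347
  0.04·log₂(0.04/0.07) = -0.03229
D(P‖Q) = 0.3648 bits.

0.3648 bits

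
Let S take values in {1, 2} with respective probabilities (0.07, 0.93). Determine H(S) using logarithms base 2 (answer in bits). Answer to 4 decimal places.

0.3659 bits

H(S) = −Σ p·log₂ p.
  −(0.07)·log₂(0.07) = 0.26856
  −(0.93)·log₂(0.93) = 0.09737
Sum: 0.26856 + 0.09737 = 0.3659 bits.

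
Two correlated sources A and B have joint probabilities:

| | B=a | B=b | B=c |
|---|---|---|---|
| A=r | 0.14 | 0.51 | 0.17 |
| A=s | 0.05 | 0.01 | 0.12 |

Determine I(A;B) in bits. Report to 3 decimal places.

0.167 bits

Marginals: p(A) = (0.8200, 0.1800), p(B) = (0.1900, 0.5200, 0.2900).
I(A;B) = H(A) + H(B) − H(A,B).
H(A) = 0.6801, H(B) = 1.4637, H(A,B) = 1.9767.
I(A;B) = 0.6801 + 1.4637 − 1.9767 = 0.167 bits.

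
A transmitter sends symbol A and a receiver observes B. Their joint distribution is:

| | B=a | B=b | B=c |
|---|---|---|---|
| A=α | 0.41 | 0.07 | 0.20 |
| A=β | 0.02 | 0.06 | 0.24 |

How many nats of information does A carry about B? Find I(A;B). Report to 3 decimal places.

Marginals: p(A) = (0.6800, 0.3200), p(B) = (0.4300, 0.1300, 0.4400).
I(A;B) = H(A) + H(B) − H(A,B).
H(A) = 0.6269, H(B) = 0.9894, H(A,B) = 1.4631.
I(A;B) = 0.6269 + 0.9894 − 1.4631 = 0.153 nats.

0.153 nats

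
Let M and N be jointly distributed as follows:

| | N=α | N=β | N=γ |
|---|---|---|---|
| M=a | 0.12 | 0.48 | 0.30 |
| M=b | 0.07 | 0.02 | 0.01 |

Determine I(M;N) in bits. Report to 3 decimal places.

0.104 bits

Marginals: p(M) = (0.9000, 0.1000), p(N) = (0.1900, 0.5000, 0.3100).
I(M;N) = Σ p(x,y)·log₂[p(x,y)/(p(x)p(y))].
  (a,α): 0.12·log₂(0.7018) = -0.0613
  (a,β): 0.48·log₂(1.0667) = 0.0447
  (a,γ): 0.30·log₂(1.0753) = 0.0314
  (b,α): 0.07·log₂(3.6842) = 0.1317
  (b,β): 0.02·log₂(0.4000) = -0.0264
  (b,γ): 0.01·log₂(0.3226) = -0.0163
Sum = 0.104 bits.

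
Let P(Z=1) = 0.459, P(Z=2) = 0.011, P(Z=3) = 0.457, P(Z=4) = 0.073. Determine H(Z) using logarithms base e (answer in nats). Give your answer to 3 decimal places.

H(Z) = −Σ p·ln p.
  −(0.459)·ln(0.459) = 0.3574
  −(0.011)·ln(0.011) = 0.0496
  −(0.457)·ln(0.457) = 0.3579
  −(0.073)·ln(0.073) = 0.1911
Sum: 0.3574 + 0.0496 + 0.3579 + 0.1911 = 0.956 nats.

0.956 nats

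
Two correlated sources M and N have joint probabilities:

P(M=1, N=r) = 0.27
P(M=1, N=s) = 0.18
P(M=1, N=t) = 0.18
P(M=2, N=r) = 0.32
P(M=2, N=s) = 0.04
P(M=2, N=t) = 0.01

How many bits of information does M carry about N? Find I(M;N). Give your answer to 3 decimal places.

0.157 bits

Marginals: p(M) = (0.6300, 0.3700), p(N) = (0.5900, 0.2200, 0.1900).
I(M;N) = H(M) + H(N) − H(M,N).
H(M) = 0.9507, H(N) = 1.3849, H(M,N) = 2.1789.
I(M;N) = 0.9507 + 1.3849 − 2.1789 = 0.157 bits.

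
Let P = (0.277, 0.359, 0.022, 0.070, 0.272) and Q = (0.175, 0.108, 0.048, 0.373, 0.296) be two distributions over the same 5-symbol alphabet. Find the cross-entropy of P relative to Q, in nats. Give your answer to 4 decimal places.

1.7488 nats

H(P,Q) = −Σ p·ln q.
  −0.277·ln(0.175) = 0.48280
  −0.359·ln(0.108) = 0.79900
  −0.022·ln(0.048) = 0.06680
  −0.070·ln(0.373) = 0.06903
  −0.272·ln(0.296) = 0.33113
H(P,Q) = 1.7488 nats.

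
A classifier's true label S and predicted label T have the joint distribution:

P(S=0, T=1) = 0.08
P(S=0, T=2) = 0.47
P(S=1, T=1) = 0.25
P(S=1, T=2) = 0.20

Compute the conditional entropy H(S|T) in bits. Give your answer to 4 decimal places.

Marginals: p(S) = (0.5500, 0.4500), p(T) = (0.3300, 0.6700).
H(S|T) = Σ p(T) · H(S|T=·).
  T=1: p=0.3300, H(S|T=1) = 0.7990
  T=2: p=0.6700, H(S|T=2) = 0.8795
Weighted sum = 0.8529 bits.

0.8529 bits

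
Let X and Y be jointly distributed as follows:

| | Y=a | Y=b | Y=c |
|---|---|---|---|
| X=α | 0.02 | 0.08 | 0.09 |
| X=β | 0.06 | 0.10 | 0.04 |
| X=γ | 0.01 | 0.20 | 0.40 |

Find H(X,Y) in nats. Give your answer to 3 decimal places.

1.759 nats

H(X,Y) = −Σ p(x,y)·ln p(x,y) over all 9 cells.
  cell (α,a): −0.02·ln0.02 = 0.0782
  cell (α,b): −0.08·ln0.08 = 0.2021
  cell (α,c): −0.09·ln0.09 = 0.2167
  cell (β,a): −0.06·ln0.06 = 0.1688
  cell (β,b): −0.10·ln0.10 = 0.2303
  cell (β,c): −0.04·ln0.04 = 0.1288
  cell (γ,a): −0.01·ln0.01 = 0.0461
  cell (γ,b): −0.20·ln0.20 = 0.3219
  cell (γ,c): −0.40·ln0.40 = 0.3665
Sum = 1.759 nats.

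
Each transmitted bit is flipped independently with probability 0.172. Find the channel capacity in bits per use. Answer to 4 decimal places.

0.3377 bits

Binary symmetric channel: C = 1 − h₂(ε) where h₂ is the binary entropy function.
h₂(0.172) = −0.172·log₂0.172 − 0.828·log₂0.828 = 0.6623.
C = 1 − 0.6623 = 0.3377 bits per channel use.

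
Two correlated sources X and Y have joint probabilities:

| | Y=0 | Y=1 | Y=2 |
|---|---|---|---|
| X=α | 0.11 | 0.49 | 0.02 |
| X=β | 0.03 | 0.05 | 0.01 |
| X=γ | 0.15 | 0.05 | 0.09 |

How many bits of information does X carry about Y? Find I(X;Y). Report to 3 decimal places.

Marginals: p(X) = (0.6200, 0.0900, 0.2900), p(Y) = (0.2900, 0.5900, 0.1200).
I(X;Y) = H(X) + H(Y) − H(X,Y).
H(X) = 1.2581, H(Y) = 1.3341, H(X,Y) = 2.3410.
I(X;Y) = 1.2581 + 1.3341 − 2.3410 = 0.251 bits.

0.251 bits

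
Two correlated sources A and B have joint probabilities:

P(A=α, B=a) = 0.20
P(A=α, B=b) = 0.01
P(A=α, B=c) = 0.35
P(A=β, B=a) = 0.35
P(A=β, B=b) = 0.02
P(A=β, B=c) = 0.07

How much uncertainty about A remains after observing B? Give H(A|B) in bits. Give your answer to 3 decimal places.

Chain rule: H(A|B) = H(A,B) − H(B).
Marginals: p(A) = (0.5600, 0.4400), p(B) = (0.5500, 0.0300, 0.4200).
H(A,B) = 1.9725 bits; H(B) = 1.1518 bits.
H(A|B) = 1.9725 − 1.1518 = 0.821 bits.

0.821 bits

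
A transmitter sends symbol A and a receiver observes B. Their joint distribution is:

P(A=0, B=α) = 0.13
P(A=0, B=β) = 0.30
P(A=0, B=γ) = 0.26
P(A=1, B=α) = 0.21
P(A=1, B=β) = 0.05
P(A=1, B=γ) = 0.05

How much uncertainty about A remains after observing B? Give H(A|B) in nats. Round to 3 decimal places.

0.507 nats

Chain rule: H(A|B) = H(A,B) − H(B).
Marginals: p(A) = (0.6900, 0.3100), p(B) = (0.3400, 0.3500, 0.3100).
H(A,B) = 1.6040 nats; H(B) = 1.0973 nats.
H(A|B) = 1.6040 − 1.0973 = 0.507 nats.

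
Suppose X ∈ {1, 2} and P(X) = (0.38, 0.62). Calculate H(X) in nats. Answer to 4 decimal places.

0.6641 nats

H(X) = −Σ p·ln p.
  −(0.38)·ln(0.38) = 0.36768
  −(0.62)·ln(0.62) = 0.29638
Sum: 0.36768 + 0.29638 = 0.6641 nats.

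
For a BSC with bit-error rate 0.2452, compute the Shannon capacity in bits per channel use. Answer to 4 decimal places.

0.1964 bits

Binary symmetric channel: C = 1 − h₂(ε) where h₂ is the binary entropy function.
h₂(0.2452) = −0.2452·log₂0.2452 − 0.7548·log₂0.7548 = 0.8036.
C = 1 − 0.8036 = 0.1964 bits per channel use.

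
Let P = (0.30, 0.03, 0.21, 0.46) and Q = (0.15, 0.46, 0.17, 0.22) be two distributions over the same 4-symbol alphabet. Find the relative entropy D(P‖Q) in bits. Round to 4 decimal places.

D(P‖Q) = Σ p·log₂(p/q).
  0.30·log₂(0.30/0.15) = 0.30000
  0.03·log₂(0.03/0.46) = -0.11816
  0.21·log₂(0.21/0.17) = 0.06402
  0.46·log₂(0.46/0.22) = 0.48950
D(P‖Q) = 0.7354 bits.

0.7354 bits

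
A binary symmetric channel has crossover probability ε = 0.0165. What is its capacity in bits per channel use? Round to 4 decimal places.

Binary symmetric channel: C = 1 − h₂(ε) where h₂ is the binary entropy function.
h₂(0.0165) = −0.0165·log₂0.0165 − 0.9835·log₂0.9835 = 0.1213.
C = 1 − 0.1213 = 0.8787 bits per channel use.

0.8787 bits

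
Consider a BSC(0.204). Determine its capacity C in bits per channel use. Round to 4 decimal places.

Binary symmetric channel: C = 1 − h₂(ε) where h₂ is the binary entropy function.
h₂(0.204) = −0.204·log₂0.204 − 0.796·log₂0.796 = 0.7299.
C = 1 − 0.7299 = 0.2701 bits per channel use.

0.2701 bits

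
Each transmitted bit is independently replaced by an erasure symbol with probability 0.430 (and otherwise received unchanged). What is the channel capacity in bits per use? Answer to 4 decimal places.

Binary erasure channel: capacity C = 1 − ε.
C = 1 − 0.430 = 0.5700 bits per channel use.

0.5700 bits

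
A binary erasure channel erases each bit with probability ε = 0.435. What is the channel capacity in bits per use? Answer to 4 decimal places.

0.5650 bits

Binary erasure channel: capacity C = 1 − ε.
C = 1 − 0.435 = 0.5650 bits per channel use.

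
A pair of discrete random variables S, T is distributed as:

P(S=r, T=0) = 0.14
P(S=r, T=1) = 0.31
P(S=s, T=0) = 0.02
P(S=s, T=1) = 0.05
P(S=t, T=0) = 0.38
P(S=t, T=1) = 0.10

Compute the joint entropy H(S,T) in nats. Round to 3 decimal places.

H(S,T) = −Σ p(x,y)·ln p(x,y) over all 6 cells.
  cell (r,0): −0.14·ln0.14 = 0.2753
  cell (r,1): −0.31·ln0.31 = 0.3631
  cell (s,0): −0.02·ln0.02 = 0.0782
  cell (s,1): −0.05·ln0.05 = 0.1498
  cell (t,0): −0.38·ln0.38 = 0.3677
  cell (t,1): −0.10·ln0.10 = 0.2303
Sum = 1.464 nats.

1.464 nats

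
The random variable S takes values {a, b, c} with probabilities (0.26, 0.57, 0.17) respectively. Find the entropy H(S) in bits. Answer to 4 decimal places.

1.4021 bits

H(S) = −Σ p·log₂ p.
  −(0.26)·log₂(0.26) = 0.50529
  −(0.57)·log₂(0.57) = 0.46225
  −(0.17)·log₂(0.17) = 0.43459
Sum: 0.50529 + 0.46225 + 0.43459 = 1.4021 bits.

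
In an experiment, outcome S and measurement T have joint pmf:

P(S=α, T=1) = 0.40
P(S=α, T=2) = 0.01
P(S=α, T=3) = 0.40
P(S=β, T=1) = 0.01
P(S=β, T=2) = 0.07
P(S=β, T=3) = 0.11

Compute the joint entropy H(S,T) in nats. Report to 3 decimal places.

1.254 nats

H(S,T) = −Σ p(x,y)·ln p(x,y) over all 6 cells.
  cell (α,1): −0.40·ln0.40 = 0.3665
  cell (α,2): −0.01·ln0.01 = 0.0461
  cell (α,3): −0.40·ln0.40 = 0.3665
  cell (β,1): −0.01·ln0.01 = 0.0461
  cell (β,2): −0.07·ln0.07 = 0.1861
  cell (β,3): −0.11·ln0.11 = 0.2428
Sum = 1.254 nats.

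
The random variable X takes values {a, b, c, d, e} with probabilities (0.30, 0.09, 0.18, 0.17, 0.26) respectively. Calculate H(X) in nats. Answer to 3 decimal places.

1.538 nats

H(X) = −Σ p·ln p.
  −(0.30)·ln(0.30) = 0.3612
  −(0.09)·ln(0.09) = 0.2167
  −(0.18)·ln(0.18) = 0.3087
  −(0.17)·ln(0.17) = 0.3012
  −(0.26)·ln(0.26) = 0.3502
Sum: 0.3612 + 0.2167 + 0.3087 + 0.3012 + 0.3502 = 1.538 nats.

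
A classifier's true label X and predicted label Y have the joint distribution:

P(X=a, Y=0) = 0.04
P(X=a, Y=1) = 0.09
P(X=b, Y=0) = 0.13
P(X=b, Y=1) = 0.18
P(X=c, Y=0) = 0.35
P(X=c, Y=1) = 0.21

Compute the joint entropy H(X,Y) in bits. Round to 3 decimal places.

H(X,Y) = −Σ p(x,y)·log₂ p(x,y) over all 6 cells.
  cell (a,0): −0.04·log₂0.04 = 0.1858
  cell (a,1): −0.09·log₂0.09 = 0.3127
  cell (b,0): −0.13·log₂0.13 = 0.3826
  cell (b,1): −0.18·log₂0.18 = 0.4453
  cell (c,0): −0.35·log₂0.35 = 0.5301
  cell (c,1): −0.21·log₂0.21 = 0.4728
Sum = 2.329 bits.

2.329 bits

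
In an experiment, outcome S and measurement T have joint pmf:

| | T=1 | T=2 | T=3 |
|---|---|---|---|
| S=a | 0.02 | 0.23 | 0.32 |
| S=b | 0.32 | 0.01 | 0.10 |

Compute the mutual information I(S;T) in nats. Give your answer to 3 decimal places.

0.335 nats

Marginals: p(S) = (0.5700, 0.4300), p(T) = (0.3400, 0.2400, 0.4200).
I(S;T) = Σ p(x,y)·ln[p(x,y)/(p(x)p(y))].
  (a,1): 0.02·ln(0.1032) = -0.0454
  (a,2): 0.23·ln(1.6813) = 0.1195
  (a,3): 0.32·ln(1.3367) = 0.0929
  (b,1): 0.32·ln(2.1888) = 0.2507
  (b,2): 0.01·ln(0.0969) = -0.0233
  (b,3): 0.10·ln(0.5537) = -0.0591
Sum = 0.335 nats.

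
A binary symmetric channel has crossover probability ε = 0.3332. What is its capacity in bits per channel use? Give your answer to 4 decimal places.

Binary symmetric channel: C = 1 − h₂(ε) where h₂ is the binary entropy function.
h₂(0.3332) = −0.3332·log₂0.3332 − 0.6668·log₂0.6668 = 0.9182.
C = 1 − 0.9182 = 0.0818 bits per channel use.

0.0818 bits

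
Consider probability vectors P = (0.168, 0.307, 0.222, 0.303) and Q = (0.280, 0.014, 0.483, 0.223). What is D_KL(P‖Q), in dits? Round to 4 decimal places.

D(P‖Q) = Σ p·log₁₀(p/q).
  0.168·log₁₀(0.168/0.280) = -0.03727
  0.307·log₁₀(0.307/0.014) = 0.41169
  0.222·log₁₀(0.222/0.483) = -0.07495
  0.303·log₁₀(0.303/0.223) = 0.04034
D(P‖Q) = 0.3398 dits.

0.3398 dits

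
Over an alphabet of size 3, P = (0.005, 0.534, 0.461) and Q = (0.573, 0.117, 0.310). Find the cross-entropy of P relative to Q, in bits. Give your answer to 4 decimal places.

2.4359 bits

H(P,Q) = −Σ p·log₂ q.
  −0.005·log₂(0.573) = 0.00402
  −0.534·log₂(0.117) = 1.65295
  −0.461·log₂(0.310) = 0.77893
H(P,Q) = 2.4359 bits.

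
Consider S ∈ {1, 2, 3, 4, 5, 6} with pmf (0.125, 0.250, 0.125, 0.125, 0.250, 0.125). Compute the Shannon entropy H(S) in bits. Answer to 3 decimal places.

2.500 bits

H(S) = −Σ p·log₂ p.
  −(0.125)·log₂(0.125) = 0.3750
  −(0.250)·log₂(0.250) = 0.5000
  −(0.125)·log₂(0.125) = 0.3750
  −(0.125)·log₂(0.125) = 0.3750
  −(0.250)·log₂(0.250) = 0.5000
  −(0.125)·log₂(0.125) = 0.3750
Sum: 0.3750 + 0.5000 + 0.3750 + 0.3750 + 0.5000 + 0.3750 = 2.500 bits.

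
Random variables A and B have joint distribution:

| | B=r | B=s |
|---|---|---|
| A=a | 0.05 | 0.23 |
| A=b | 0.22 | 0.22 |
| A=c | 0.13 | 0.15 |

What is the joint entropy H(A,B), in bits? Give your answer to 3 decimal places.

H(A,B) = −Σ p(x,y)·log₂ p(x,y) over all 6 cells.
  cell (a,r): −0.05·log₂0.05 = 0.2161
  cell (a,s): −0.23·log₂0.23 = 0.4877
  cell (b,r): −0.22·log₂0.22 = 0.4806
  cell (b,s): −0.22·log₂0.22 = 0.4806
  cell (c,r): −0.13·log₂0.13 = 0.3826
  cell (c,s): −0.15·log₂0.15 = 0.4105
Sum = 2.458 bits.

2.458 bits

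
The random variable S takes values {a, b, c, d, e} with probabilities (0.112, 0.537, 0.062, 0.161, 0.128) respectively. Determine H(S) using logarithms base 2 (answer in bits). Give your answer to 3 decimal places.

H(S) = −Σ p·log₂ p.
  −(0.112)·log₂(0.112) = 0.3537
  −(0.537)·log₂(0.537) = 0.4817
  −(0.062)·log₂(0.062) = 0.2487
  −(0.161)·log₂(0.161) = 0.4242
  −(0.128)·log₂(0.128) = 0.3796
Sum: 0.3537 + 0.4817 + 0.2487 + 0.4242 + 0.3796 = 1.888 bits.

1.888 bits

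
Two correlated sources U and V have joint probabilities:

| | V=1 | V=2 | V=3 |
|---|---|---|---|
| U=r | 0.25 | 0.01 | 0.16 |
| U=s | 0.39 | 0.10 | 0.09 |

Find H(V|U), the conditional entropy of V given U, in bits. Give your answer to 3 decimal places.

Marginals: p(U) = (0.4200, 0.5800), p(V) = (0.6400, 0.1100, 0.2500).
H(V|U) = Σ p(U) · H(V|U=·).
  U=r: p=0.4200, H(V|U=r) = 1.1043
  U=s: p=0.5800, H(V|U=s) = 1.2394
Weighted sum = 1.183 bits.

1.183 bits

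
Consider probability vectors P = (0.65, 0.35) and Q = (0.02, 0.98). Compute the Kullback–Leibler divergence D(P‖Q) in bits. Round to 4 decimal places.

D(P‖Q) = Σ p·log₂(p/q).
  0.65·log₂(0.65/0.02) = 3.26454
  0.35·log₂(0.35/0.98) = -0.51990
D(P‖Q) = 2.7446 bits.

2.7446 bits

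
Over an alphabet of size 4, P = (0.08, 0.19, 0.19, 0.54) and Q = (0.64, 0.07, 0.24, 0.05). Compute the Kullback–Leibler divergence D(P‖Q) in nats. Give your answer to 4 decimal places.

D(P‖Q) = Σ p·ln(p/q).
  0.08·ln(0.08/0.64) = -0.16636
  0.19·ln(0.19/0.07) = 0.18972
  0.19·ln(0.19/0.24) = -0.04439
  0.54·ln(0.54/0.05) = 1.28495
D(P‖Q) = 1.2639 nats.

1.2639 nats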